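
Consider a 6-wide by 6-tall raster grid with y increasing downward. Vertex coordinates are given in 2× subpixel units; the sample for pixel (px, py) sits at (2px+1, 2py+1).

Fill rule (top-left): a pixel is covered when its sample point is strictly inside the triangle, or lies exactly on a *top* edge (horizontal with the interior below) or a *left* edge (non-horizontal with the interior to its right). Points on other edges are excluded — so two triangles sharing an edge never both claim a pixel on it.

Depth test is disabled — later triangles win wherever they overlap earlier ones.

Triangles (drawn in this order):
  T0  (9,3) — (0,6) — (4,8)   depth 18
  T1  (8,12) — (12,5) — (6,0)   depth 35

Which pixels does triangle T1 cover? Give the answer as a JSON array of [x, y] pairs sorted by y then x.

T0:
  2·area = 30  (B↔C swapped to make it positive)
  edge (9, 3)→(4, 8): d=(-5,5) right/bottom  bias=-1
  edge (4, 8)→(0, 6): d=(-4,-2) top-left  bias=+0
  edge (0, 6)→(9, 3): d=(9,-3) top-left  bias=+0
    (5,0)@(11, 1): e=[0,42,-12] → ·  [on edge]
    (4,1)@(9, 3): e=[0,30,0] → ·  [on edge]
    (1,2)@(3, 5): e=[20,10,0] → #  [on edge]
    (2,2)@(5, 5): e=[10,14,6] → #
    (3,2)@(7, 5): e=[0,18,12] → ·  [on edge]
    (1,3)@(3, 7): e=[10,2,18] → #
    (2,3)@(5, 7): e=[0,6,24] → ·  [on edge]
    (1,4)@(3, 9): e=[0,-6,36] → ·  [on edge]
    (0,5)@(1, 11): e=[0,-18,48] → ·  [on edge]
  covered (3 px):
    · · · · · ·
    · · · · · ·
    · # # · · ·
    · # · · · ·
    · · · · · ·
    · · · · · ·
T1:
  2·area = 62  (B↔C swapped to make it positive)
  edge (8, 12)→(6, 0): d=(-2,-12) top-left  bias=+0
  edge (6, 0)→(12, 5): d=(6,5) right/bottom  bias=-1
  edge (12, 5)→(8, 12): d=(-4,7) right/bottom  bias=-1
    (3,0)@(7, 1): e=[10,1,51] → #
    (4,0)@(9, 1): e=[34,-9,37] → ·
    (3,1)@(7, 3): e=[6,13,43] → #
    (4,1)@(9, 3): e=[30,3,29] → #
    (5,1)@(11, 3): e=[54,-7,15] → ·
    (3,2)@(7, 5): e=[2,25,35] → #
    (5,2)@(11, 5): e=[50,5,7] → #
    (3,3)@(7, 7): e=[-2,37,27] → ·
    (4,3)@(9, 7): e=[22,27,13] → #
    (5,3)@(11, 7): e=[46,17,-1] → ·
    (4,4)@(9, 9): e=[18,39,5] → #
    (5,4)@(11, 9): e=[42,29,-9] → ·
  covered (8 px):
    · · · # · ·
    · · · # # ·
    · · · # # #
    · · · · # ·
    · · · · # ·
    · · · · · ·

Result: [[3,0],[3,1],[4,1],[3,2],[4,2],[5,2],[4,3],[4,4]]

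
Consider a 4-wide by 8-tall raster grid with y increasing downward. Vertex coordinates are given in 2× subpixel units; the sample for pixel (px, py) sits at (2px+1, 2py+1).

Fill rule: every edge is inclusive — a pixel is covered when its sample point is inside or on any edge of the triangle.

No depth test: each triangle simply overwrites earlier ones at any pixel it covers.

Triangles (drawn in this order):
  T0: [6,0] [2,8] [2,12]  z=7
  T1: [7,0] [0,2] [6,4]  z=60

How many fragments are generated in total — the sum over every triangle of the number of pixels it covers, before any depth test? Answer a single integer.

T0:
  2·area = 16  (B↔C swapped to make it positive)
  edge (6, 0)→(2, 12): d=(-4,12) inclusive
  edge (2, 12)→(2, 8): d=(0,-4) inclusive
  edge (2, 8)→(6, 0): d=(4,-8) inclusive
    (2,1)@(5, 3): e=[0,12,4] → █  [on edge]
    (3,1)@(7, 3): e=[-24,20,20] → ·
    (2,2)@(5, 5): e=[-8,12,12] → ·
    (1,3)@(3, 7): e=[8,4,4] → █
    (2,3)@(5, 7): e=[-16,12,20] → ·
    (1,4)@(3, 9): e=[0,4,12] → █  [on edge]
    (2,4)@(5, 9): e=[-24,12,28] → ·
    (1,5)@(3, 11): e=[-8,4,20] → ·
    (0,7)@(1, 15): e=[0,-4,20] → ·  [on edge]
  covered (3 px):
    · · · ·
    · · █ ·
    · · · ·
    · █ · ·
    · █ · ·
    · · · ·
    · · · ·
    · · · ·
T1:
  2·area = 26  (B↔C swapped to make it positive)
  edge (7, 0)→(6, 4): d=(-1,4) inclusive
  edge (6, 4)→(0, 2): d=(-6,-2) inclusive
  edge (0, 2)→(7, 0): d=(7,-2) inclusive
    (2,0)@(5, 1): e=[7,16,3] → █
    (3,0)@(7, 1): e=[-1,20,7] → ·
    (1,1)@(3, 3): e=[13,0,13] → █  [on edge]
    (3,1)@(7, 3): e=[-3,8,21] → ·
    (1,2)@(3, 5): e=[11,-12,27] → ·
    (2,2)@(5, 5): e=[3,-8,31] → ·
  covered (3 px):
    · · █ ·
    · █ █ ·
    · · · ·
    · · · ·
    · · · ·
    · · · ·
    · · · ·
    · · · ·

Answer: 6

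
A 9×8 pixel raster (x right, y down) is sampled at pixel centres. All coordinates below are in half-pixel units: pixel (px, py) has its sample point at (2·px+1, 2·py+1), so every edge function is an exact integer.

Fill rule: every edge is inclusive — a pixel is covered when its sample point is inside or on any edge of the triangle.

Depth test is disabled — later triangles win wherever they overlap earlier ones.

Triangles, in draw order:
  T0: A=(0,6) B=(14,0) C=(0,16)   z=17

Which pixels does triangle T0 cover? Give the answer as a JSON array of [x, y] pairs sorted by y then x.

T0:
  2·area = 140
  edge (0, 6)→(14, 0): d=(14,-6) inclusive
  edge (14, 0)→(0, 16): d=(-14,16) inclusive
  edge (0, 16)→(0, 6): d=(0,-10) inclusive
    (6,0)@(13, 1): e=[8,2,130] → #
    (7,0)@(15, 1): e=[20,-30,150] → ·
    (3,1)@(7, 3): e=[0,70,70] → #  [on edge]
    (4,1)@(9, 3): e=[12,38,90] → #
    (5,1)@(11, 3): e=[24,6,110] → #
    (6,1)@(13, 3): e=[36,-26,130] → ·
    (1,2)@(3, 5): e=[4,106,30] → #
    (2,2)@(5, 5): e=[16,74,50] → #
    (5,2)@(11, 5): e=[52,-22,110] → ·
    (0,3)@(1, 7): e=[20,110,10] → #
    (4,3)@(9, 7): e=[68,-18,90] → ·
    (0,4)@(1, 9): e=[48,82,10] → #
  covered (18 px):
    · · · · · · # · ·
    · · · # # # · · ·
    · # # # # · · · ·
    # # # # · · · · ·
    # # # · · · · · ·
    # # · · · · · · ·
    # · · · · · · · ·
    · · · · · · · · ·

Answer: [[6,0],[3,1],[4,1],[5,1],[1,2],[2,2],[3,2],[4,2],[0,3],[1,3],[2,3],[3,3],[0,4],[1,4],[2,4],[0,5],[1,5],[0,6]]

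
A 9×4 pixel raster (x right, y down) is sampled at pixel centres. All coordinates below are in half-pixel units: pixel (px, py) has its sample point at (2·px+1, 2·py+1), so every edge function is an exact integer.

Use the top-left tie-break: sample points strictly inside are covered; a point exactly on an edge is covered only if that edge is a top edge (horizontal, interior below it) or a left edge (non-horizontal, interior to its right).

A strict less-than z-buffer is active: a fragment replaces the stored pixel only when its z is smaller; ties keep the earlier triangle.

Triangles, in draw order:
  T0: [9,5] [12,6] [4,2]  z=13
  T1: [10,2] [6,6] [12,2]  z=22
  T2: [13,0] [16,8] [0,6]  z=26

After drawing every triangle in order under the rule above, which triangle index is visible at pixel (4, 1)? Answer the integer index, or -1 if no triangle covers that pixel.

T0:
  2·area = 4  (B↔C swapped to make it positive)
  edge (9, 5)→(4, 2): d=(-5,-3) top-left  bias=+0
  edge (4, 2)→(12, 6): d=(8,4) right/bottom  bias=-1
  edge (12, 6)→(9, 5): d=(-3,-1) top-left  bias=+0
    (1,1)@(3, 3): e=[-8,12,0] → .  [on edge]
    (4,2)@(9, 5): e=[0,4,0] → X  [on edge]
    (5,2)@(11, 5): e=[6,-4,2] → .
    (4,3)@(9, 7): e=[-10,20,-6] → .
    (7,3)@(15, 7): e=[8,-4,0] → .  [on edge]
  covered (1 px):
    . . . . . . . . .
    . . . . . . . . .
    . . . . X . . . .
    . . . . . . . . .
T1:
  2·area = 8  (B↔C swapped to make it positive)
  edge (10, 2)→(12, 2): d=(2,0) top-left  bias=+0
  edge (12, 2)→(6, 6): d=(-6,4) right/bottom  bias=-1
  edge (6, 6)→(10, 2): d=(4,-4) top-left  bias=+0
    (5,0)@(11, 1): e=[-2,10,0] → .  [on edge]
    (4,1)@(9, 3): e=[2,6,0] → X  [on edge]
    (5,1)@(11, 3): e=[2,-2,8] → .
    (3,2)@(7, 5): e=[6,2,0] → X  [on edge]
    (4,2)@(9, 5): e=[6,-6,8] → .
    (2,3)@(5, 7): e=[10,-2,0] → .  [on edge]
    (3,3)@(7, 7): e=[10,-10,8] → .
  covered (2 px):
    . . . . . . . . .
    . . . . X . . . .
    . . . X . . . . .
    . . . . . . . . .
T2:
  2·area = 122
  edge (13, 0)→(16, 8): d=(3,8) right/bottom  bias=-1
  edge (16, 8)→(0, 6): d=(-16,-2) top-left  bias=+0
  edge (0, 6)→(13, 0): d=(13,-6) top-left  bias=+0
    (5,0)@(11, 1): e=[19,102,1] → X
    (6,0)@(13, 1): e=[3,106,13] → X
    (7,0)@(15, 1): e=[-13,110,25] → .
    (3,1)@(7, 3): e=[57,62,3] → X
    (4,1)@(9, 3): e=[41,66,15] → X
    (7,1)@(15, 3): e=[-7,78,51] → .
    (1,2)@(3, 5): e=[95,22,5] → X
    (2,2)@(5, 5): e=[79,26,17] → X
    (7,2)@(15, 5): e=[-1,46,77] → .
    (1,3)@(3, 7): e=[101,-10,31] → .
    (2,3)@(5, 7): e=[85,-6,43] → .
    (3,3)@(7, 7): e=[69,-2,55] → .
  covered (16 px):
    . . . . . X X . .
    . . . X X X X . .
    . X X X X X X . .
    . . . . X X X X .

Z-buffer (winner per pixel, '.' = empty):
  . . . . . 2 2 . .
  . . . 2 1 2 2 . .
  . 2 2 1 0 2 2 . .
  . . . . 2 2 2 2 .

Result: 1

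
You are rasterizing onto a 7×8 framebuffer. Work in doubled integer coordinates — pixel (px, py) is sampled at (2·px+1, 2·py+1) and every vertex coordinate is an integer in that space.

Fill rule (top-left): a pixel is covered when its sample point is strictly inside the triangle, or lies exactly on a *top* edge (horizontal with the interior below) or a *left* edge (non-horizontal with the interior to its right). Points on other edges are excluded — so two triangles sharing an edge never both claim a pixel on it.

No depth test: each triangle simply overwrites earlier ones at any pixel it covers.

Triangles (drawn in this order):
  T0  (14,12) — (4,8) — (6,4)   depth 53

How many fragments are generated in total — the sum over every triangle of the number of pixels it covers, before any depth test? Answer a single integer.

T0:
  2·area = 48
  edge (14, 12)→(4, 8): d=(-10,-4) top-left  bias=+0
  edge (4, 8)→(6, 4): d=(2,-4) top-left  bias=+0
  edge (6, 4)→(14, 12): d=(8,8) right/bottom  bias=-1
    (1,0)@(3, 1): e=[66,-18,0] → ·  [on edge]
    (2,1)@(5, 3): e=[54,-6,0] → ·  [on edge]
    (3,2)@(7, 5): e=[42,6,0] → ·  [on edge]
    (2,3)@(5, 7): e=[14,2,32] → █
    (3,3)@(7, 7): e=[22,10,16] → █
    (4,3)@(9, 7): e=[30,18,0] → ·  [on edge]
    (2,4)@(5, 9): e=[-6,6,48] → ·
    (3,4)@(7, 9): e=[2,14,32] → █
    (4,4)@(9, 9): e=[10,22,16] → █
    (5,4)@(11, 9): e=[18,30,0] → ·  [on edge]
    (3,5)@(7, 11): e=[-18,18,48] → ·
    (4,5)@(9, 11): e=[-10,26,32] → ·
    (6,5)@(13, 11): e=[6,42,0] → ·  [on edge]
  covered (4 px):
    · · · · · · ·
    · · · · · · ·
    · · · · · · ·
    · · █ █ · · ·
    · · · █ █ · ·
    · · · · · · ·
    · · · · · · ·
    · · · · · · ·

Final: 4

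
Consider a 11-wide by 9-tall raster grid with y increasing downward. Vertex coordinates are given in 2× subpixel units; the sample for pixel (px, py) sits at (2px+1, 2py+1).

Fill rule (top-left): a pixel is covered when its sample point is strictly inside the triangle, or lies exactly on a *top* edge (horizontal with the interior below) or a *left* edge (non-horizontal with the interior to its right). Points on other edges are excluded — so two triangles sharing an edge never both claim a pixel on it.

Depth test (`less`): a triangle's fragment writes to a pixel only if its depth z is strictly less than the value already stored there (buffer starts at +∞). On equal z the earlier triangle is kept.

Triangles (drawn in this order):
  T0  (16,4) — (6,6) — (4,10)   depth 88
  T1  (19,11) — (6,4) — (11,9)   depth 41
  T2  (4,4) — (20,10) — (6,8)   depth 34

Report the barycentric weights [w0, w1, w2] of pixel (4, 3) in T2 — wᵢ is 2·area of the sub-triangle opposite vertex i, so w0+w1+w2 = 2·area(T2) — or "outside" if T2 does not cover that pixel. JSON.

T0:
  2·area = 36  (B↔C swapped to make it positive)
  edge (16, 4)→(4, 10): d=(-12,6) right/bottom  bias=-1
  edge (4, 10)→(6, 6): d=(2,-4) top-left  bias=+0
  edge (6, 6)→(16, 4): d=(10,-2) top-left  bias=+0
    (10,1)@(21, 3): e=[-18,54,0] → ·  [on edge]
    (5,2)@(11, 5): e=[18,18,0] → █  [on edge]
    (6,2)@(13, 5): e=[6,26,4] → █
    (7,2)@(15, 5): e=[-6,34,8] → ·
    (0,3)@(1, 7): e=[54,-18,0] → ·  [on edge]
    (3,3)@(7, 7): e=[18,6,12] → █
    (4,3)@(9, 7): e=[6,14,16] → █
    (5,3)@(11, 7): e=[-6,22,20] → ·
    (6,3)@(13, 7): e=[-18,30,24] → ·
    (2,4)@(5, 9): e=[6,2,28] → █
    (3,4)@(7, 9): e=[-6,10,32] → ·
    (4,4)@(9, 9): e=[-18,18,36] → ·
  covered (5 px):
    · · · · · · · · · · ·
    · · · · · · · · · · ·
    · · · · · █ █ · · · ·
    · · · █ █ · · · · · ·
    · · █ · · · · · · · ·
    · · · · · · · · · · ·
    · · · · · · · · · · ·
    · · · · · · · · · · ·
    · · · · · · · · · · ·
T1:
  2·area = 30  (B↔C swapped to make it positive)
  edge (19, 11)→(11, 9): d=(-8,-2) top-left  bias=+0
  edge (11, 9)→(6, 4): d=(-5,-5) top-left  bias=+0
  edge (6, 4)→(19, 11): d=(13,7) right/bottom  bias=-1
    (1,0)@(3, 1): e=[48,0,-18] → ·  [on edge]
    (2,1)@(5, 3): e=[36,0,-6] → ·  [on edge]
    (3,2)@(7, 5): e=[24,0,6] → █  [on edge]
    (4,2)@(9, 5): e=[28,10,-8] → ·
    (1,3)@(3, 7): e=[0,-30,60] → ·  [on edge]
    (3,3)@(7, 7): e=[8,-10,32] → ·
    (4,3)@(9, 7): e=[12,0,18] → █  [on edge]
    (5,3)@(11, 7): e=[16,10,4] → █
    (6,3)@(13, 7): e=[20,20,-10] → ·
    (4,4)@(9, 9): e=[-4,-10,44] → ·
    (5,4)@(11, 9): e=[0,0,30] → █  [on edge]
    (6,4)@(13, 9): e=[4,10,16] → █
    (6,5)@(13, 11): e=[-12,0,42] → ·  [on edge]
    (9,5)@(19, 11): e=[0,30,0] → ·  [on edge]
    (7,6)@(15, 13): e=[-24,0,54] → ·  [on edge]
    (8,7)@(17, 15): e=[-36,0,66] → ·  [on edge]
    (9,8)@(19, 17): e=[-48,0,78] → ·  [on edge]
  covered (6 px):
    · · · · · · · · · · ·
    · · · · · · · · · · ·
    · · · █ · · · · · · ·
    · · · · █ █ · · · · ·
    · · · · · █ █ █ · · ·
    · · · · · · · · · · ·
    · · · · · · · · · · ·
    · · · · · · · · · · ·
    · · · · · · · · · · ·
T2:
  2·area = 52
  edge (4, 4)→(20, 10): d=(16,6) right/bottom  bias=-1
  edge (20, 10)→(6, 8): d=(-14,-2) top-left  bias=+0
  edge (6, 8)→(4, 4): d=(-2,-4) top-left  bias=+0
    (2,2)@(5, 5): e=[10,40,2] → █
    (3,2)@(7, 5): e=[-2,44,10] → ·
    (2,3)@(5, 7): e=[42,12,-2] → ·
    (3,3)@(7, 7): e=[30,16,6] → █
    (4,3)@(9, 7): e=[18,20,14] → █
    (5,3)@(11, 7): e=[6,24,22] → █
    (6,3)@(13, 7): e=[-6,28,30] → ·
    (3,4)@(7, 9): e=[62,-12,2] → ·
    (4,4)@(9, 9): e=[50,-8,10] → ·
    (5,4)@(11, 9): e=[38,-4,18] → ·
    (6,4)@(13, 9): e=[26,0,26] → █  [on edge]
    (7,4)@(15, 9): e=[14,4,34] → █
  covered (7 px):
    · · · · · · · · · · ·
    · · · · · · · · · · ·
    · · █ · · · · · · · ·
    · · · █ █ █ · · · · ·
    · · · · · · █ █ █ · ·
    · · · · · · · · · · ·
    · · · · · · · · · · ·
    · · · · · · · · · · ·
    · · · · · · · · · · ·

Answer: [20,14,18]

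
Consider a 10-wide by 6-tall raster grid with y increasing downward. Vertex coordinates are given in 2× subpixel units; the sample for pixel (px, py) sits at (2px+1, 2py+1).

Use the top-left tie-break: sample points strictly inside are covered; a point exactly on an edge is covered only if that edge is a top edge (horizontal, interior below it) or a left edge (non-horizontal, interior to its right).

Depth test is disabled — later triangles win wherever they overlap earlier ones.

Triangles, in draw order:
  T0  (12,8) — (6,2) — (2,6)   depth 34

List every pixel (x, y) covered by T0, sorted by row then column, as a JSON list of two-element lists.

T0:
  2·area = 48  (B↔C swapped to make it positive)
  edge (12, 8)→(2, 6): d=(-10,-2) top-left  bias=+0
  edge (2, 6)→(6, 2): d=(4,-4) top-left  bias=+0
  edge (6, 2)→(12, 8): d=(6,6) right/bottom  bias=-1
    (2,0)@(5, 1): e=[56,-8,0] → ·  [on edge]
    (3,0)@(7, 1): e=[60,0,-12] → ·  [on edge]
    (2,1)@(5, 3): e=[36,0,12] → #  [on edge]
    (3,1)@(7, 3): e=[40,8,0] → ·  [on edge]
    (1,2)@(3, 5): e=[12,0,36] → #  [on edge]
    (3,2)@(7, 5): e=[20,16,12] → #
    (4,2)@(9, 5): e=[24,24,0] → ·  [on edge]
    (0,3)@(1, 7): e=[-12,0,60] → ·  [on edge]
    (1,3)@(3, 7): e=[-8,8,48] → ·
    (2,3)@(5, 7): e=[-4,16,36] → ·
    (3,3)@(7, 7): e=[0,24,24] → #  [on edge]
    (4,3)@(9, 7): e=[4,32,12] → #
    (5,3)@(11, 7): e=[8,40,0] → ·  [on edge]
    (6,4)@(13, 9): e=[-8,56,0] → ·  [on edge]
    (8,4)@(17, 9): e=[0,72,-24] → ·  [on edge]
    (7,5)@(15, 11): e=[-24,72,0] → ·  [on edge]
  covered (6 px):
    · · · · · · · · · ·
    · · # · · · · · · ·
    · # # # · · · · · ·
    · · · # # · · · · ·
    · · · · · · · · · ·
    · · · · · · · · · ·

Final: [[2,1],[1,2],[2,2],[3,2],[3,3],[4,3]]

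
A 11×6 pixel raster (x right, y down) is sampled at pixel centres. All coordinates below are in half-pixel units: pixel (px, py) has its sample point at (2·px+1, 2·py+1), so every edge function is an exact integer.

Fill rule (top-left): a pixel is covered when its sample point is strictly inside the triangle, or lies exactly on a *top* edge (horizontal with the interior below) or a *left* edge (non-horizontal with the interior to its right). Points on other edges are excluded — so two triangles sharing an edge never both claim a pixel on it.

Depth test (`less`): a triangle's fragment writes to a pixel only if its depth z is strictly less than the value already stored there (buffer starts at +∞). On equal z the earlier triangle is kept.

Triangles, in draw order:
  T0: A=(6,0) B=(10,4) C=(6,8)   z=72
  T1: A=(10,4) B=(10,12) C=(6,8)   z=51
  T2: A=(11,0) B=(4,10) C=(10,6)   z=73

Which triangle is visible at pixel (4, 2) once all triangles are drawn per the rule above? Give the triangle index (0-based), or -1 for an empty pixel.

T0:
  2·area = 32
  edge (6, 0)→(10, 4): d=(4,4) right/bottom  bias=-1
  edge (10, 4)→(6, 8): d=(-4,4) right/bottom  bias=-1
  edge (6, 8)→(6, 0): d=(0,-8) top-left  bias=+0
    (3,0)@(7, 1): e=[0,24,8] → ·  [on edge]
    (6,0)@(13, 1): e=[-24,0,56] → ·  [on edge]
    (3,1)@(7, 3): e=[8,16,8] → #
    (4,1)@(9, 3): e=[0,8,24] → ·  [on edge]
    (5,1)@(11, 3): e=[-8,0,40] → ·  [on edge]
    (3,2)@(7, 5): e=[16,8,8] → #
    (4,2)@(9, 5): e=[8,0,24] → ·  [on edge]
    (5,2)@(11, 5): e=[0,-8,40] → ·  [on edge]
    (3,3)@(7, 7): e=[24,0,8] → ·  [on edge]
    (6,3)@(13, 7): e=[0,-24,56] → ·  [on edge]
    (2,4)@(5, 9): e=[40,0,-8] → ·  [on edge]
    (7,4)@(15, 9): e=[0,-40,72] → ·  [on edge]
    (1,5)@(3, 11): e=[56,0,-24] → ·  [on edge]
    (8,5)@(17, 11): e=[0,-56,88] → ·  [on edge]
  covered (2 px):
    · · · · · · · · · · ·
    · · · # · · · · · · ·
    · · · # · · · · · · ·
    · · · · · · · · · · ·
    · · · · · · · · · · ·
    · · · · · · · · · · ·
T1:
  2·area = 32
  edge (10, 4)→(10, 12): d=(0,8) right/bottom  bias=-1
  edge (10, 12)→(6, 8): d=(-4,-4) top-left  bias=+0
  edge (6, 8)→(10, 4): d=(4,-4) top-left  bias=+0
    (6,0)@(13, 1): e=[-24,56,0] → ·  [on edge]
    (0,1)@(1, 3): e=[72,0,-40] → ·  [on edge]
    (5,1)@(11, 3): e=[-8,40,0] → ·  [on edge]
    (1,2)@(3, 5): e=[56,0,-24] → ·  [on edge]
    (4,2)@(9, 5): e=[8,24,0] → #  [on edge]
    (5,2)@(11, 5): e=[-8,32,8] → ·
    (2,3)@(5, 7): e=[40,0,-8] → ·  [on edge]
    (3,3)@(7, 7): e=[24,8,0] → #  [on edge]
    (5,3)@(11, 7): e=[-8,24,16] → ·
    (2,4)@(5, 9): e=[40,-8,0] → ·  [on edge]
    (3,4)@(7, 9): e=[24,0,8] → #  [on edge]
    (5,4)@(11, 9): e=[-8,16,24] → ·
    (1,5)@(3, 11): e=[56,-24,0] → ·  [on edge]
    (4,5)@(9, 11): e=[8,0,24] → #  [on edge]
  covered (6 px):
    · · · · · · · · · · ·
    · · · · · · · · · · ·
    · · · · # · · · · · ·
    · · · # # · · · · · ·
    · · · # # · · · · · ·
    · · · · # · · · · · ·
T2:
  2·area = 32  (B↔C swapped to make it positive)
  edge (11, 0)→(10, 6): d=(-1,6) right/bottom  bias=-1
  edge (10, 6)→(4, 10): d=(-6,4) right/bottom  bias=-1
  edge (4, 10)→(11, 0): d=(7,-10) top-left  bias=+0
    (4,1)@(9, 3): e=[9,22,1] → #
    (5,1)@(11, 3): e=[-3,14,21] → ·
    (4,2)@(9, 5): e=[7,10,15] → #
    (5,2)@(11, 5): e=[-5,2,35] → ·
    (3,3)@(7, 7): e=[17,6,9] → #
    (4,3)@(9, 7): e=[5,-2,29] → ·
    (2,4)@(5, 9): e=[27,2,3] → #
    (3,4)@(7, 9): e=[15,-6,23] → ·
    (2,5)@(5, 11): e=[25,-10,17] → ·
  covered (4 px):
    · · · · · · · · · · ·
    · · · · # · · · · · ·
    · · · · # · · · · · ·
    · · · # · · · · · · ·
    · · # · · · · · · · ·
    · · · · · · · · · · ·

Z-buffer (winner per pixel, '.' = empty):
  . . . . . . . . . . .
  . . . 0 2 . . . . . .
  . . . 0 1 . . . . . .
  . . . 1 1 . . . . . .
  . . 2 1 1 . . . . . .
  . . . . 1 . . . . . .

Final: 1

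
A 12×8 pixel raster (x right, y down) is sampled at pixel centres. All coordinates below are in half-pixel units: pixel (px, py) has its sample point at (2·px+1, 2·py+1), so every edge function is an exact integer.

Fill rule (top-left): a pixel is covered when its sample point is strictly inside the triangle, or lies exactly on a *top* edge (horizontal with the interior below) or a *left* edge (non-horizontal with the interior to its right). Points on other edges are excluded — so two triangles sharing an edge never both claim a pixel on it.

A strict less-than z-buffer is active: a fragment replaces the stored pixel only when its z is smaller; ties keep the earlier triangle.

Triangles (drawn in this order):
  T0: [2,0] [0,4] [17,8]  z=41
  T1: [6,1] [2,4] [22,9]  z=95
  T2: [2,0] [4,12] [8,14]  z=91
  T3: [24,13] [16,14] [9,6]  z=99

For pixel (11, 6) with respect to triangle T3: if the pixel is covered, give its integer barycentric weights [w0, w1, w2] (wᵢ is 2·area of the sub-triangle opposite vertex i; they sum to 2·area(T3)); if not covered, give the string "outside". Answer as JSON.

T0:
  2·area = 76  (B↔C swapped to make it positive)
  edge (2, 0)→(17, 8): d=(15,8) right/bottom  bias=-1
  edge (17, 8)→(0, 4): d=(-17,-4) top-left  bias=+0
  edge (0, 4)→(2, 0): d=(2,-4) top-left  bias=+0
    (1,0)@(3, 1): e=[7,63,6] → █
    (2,0)@(5, 1): e=[-9,71,14] → ·
    (0,1)@(1, 3): e=[53,21,2] → █
    (2,1)@(5, 3): e=[21,37,18] → █
    (3,1)@(7, 3): e=[5,45,26] → █
    (4,1)@(9, 3): e=[-11,53,34] → ·
    (0,2)@(1, 5): e=[83,-13,6] → ·
    (1,2)@(3, 5): e=[67,-5,14] → ·
    (2,2)@(5, 5): e=[51,3,22] → █
    (4,2)@(9, 5): e=[19,19,38] → █
    (5,2)@(11, 5): e=[3,27,46] → █
    (6,2)@(13, 5): e=[-13,35,54] → ·
  covered (11 px):
    · █ · · · · · · · · · ·
    █ █ █ █ · · · · · · · ·
    · · █ █ █ █ · · · · · ·
    · · · · · · █ █ · · · ·
    · · · · · · · · · · · ·
    · · · · · · · · · · · ·
    · · · · · · · · · · · ·
    · · · · · · · · · · · ·
T1:
  2·area = 80  (B↔C swapped to make it positive)
  edge (6, 1)→(22, 9): d=(16,8) right/bottom  bias=-1
  edge (22, 9)→(2, 4): d=(-20,-5) top-left  bias=+0
  edge (2, 4)→(6, 1): d=(4,-3) top-left  bias=+0
    (2,1)@(5, 3): e=[40,35,5] → █
    (3,1)@(7, 3): e=[24,45,11] → █
    (4,1)@(9, 3): e=[8,55,17] → █
    (5,1)@(11, 3): e=[-8,65,23] → ·
    (2,2)@(5, 5): e=[72,-5,13] → ·
    (3,2)@(7, 5): e=[56,5,19] → █
    (5,2)@(11, 5): e=[24,25,31] → █
    (6,2)@(13, 5): e=[8,35,37] → █
    (7,2)@(15, 5): e=[-8,45,43] → ·
    (3,3)@(7, 7): e=[88,-35,27] → ·
    (4,3)@(9, 7): e=[72,-25,33] → ·
    (5,3)@(11, 7): e=[56,-15,39] → ·
  covered (9 px):
    · · · · · · · · · · · ·
    · · █ █ █ · · · · · · ·
    · · · █ █ █ █ · · · · ·
    · · · · · · · █ █ · · ·
    · · · · · · · · · · · ·
    · · · · · · · · · · · ·
    · · · · · · · · · · · ·
    · · · · · · · · · · · ·
T2:
  2·area = 44  (B↔C swapped to make it positive)
  edge (2, 0)→(8, 14): d=(6,14) right/bottom  bias=-1
  edge (8, 14)→(4, 12): d=(-4,-2) top-left  bias=+0
  edge (4, 12)→(2, 0): d=(-2,-12) top-left  bias=+0
    (1,1)@(3, 3): e=[4,34,6] → █
    (2,1)@(5, 3): e=[-24,38,30] → ·
    (1,2)@(3, 5): e=[16,26,2] → █
    (2,2)@(5, 5): e=[-12,30,26] → ·
    (1,3)@(3, 7): e=[28,18,-2] → ·
    (2,3)@(5, 7): e=[0,22,22] → ·  [on edge]
    (2,4)@(5, 9): e=[12,14,18] → █
    (3,4)@(7, 9): e=[-16,18,42] → ·
    (2,5)@(5, 11): e=[24,6,14] → █
    (3,5)@(7, 11): e=[-4,10,38] → ·
    (2,6)@(5, 13): e=[36,-2,10] → ·
    (3,6)@(7, 13): e=[8,2,34] → █
  covered (5 px):
    · · · · · · · · · · · ·
    · █ · · · · · · · · · ·
    · █ · · · · · · · · · ·
    · · · · · · · · · · · ·
    · · █ · · · · · · · · ·
    · · █ · · · · · · · · ·
    · · · █ · · · · · · · ·
    · · · · · · · · · · · ·
T3:
  2·area = 71
  edge (24, 13)→(16, 14): d=(-8,1) right/bottom  bias=-1
  edge (16, 14)→(9, 6): d=(-7,-8) top-left  bias=+0
  edge (9, 6)→(24, 13): d=(15,7) right/bottom  bias=-1
    (5,3)@(11, 7): e=[61,9,1] → █
    (6,3)@(13, 7): e=[59,25,-13] → ·
    (5,4)@(11, 9): e=[45,-5,31] → ·
    (6,4)@(13, 9): e=[43,11,17] → █
    (7,4)@(15, 9): e=[41,27,3] → █
    (8,4)@(17, 9): e=[39,43,-11] → ·
    (6,5)@(13, 11): e=[27,-3,47] → ·
    (7,5)@(15, 11): e=[25,13,33] → █
    (8,5)@(17, 11): e=[23,29,19] → █
    (9,5)@(19, 11): e=[21,45,5] → █
    (10,5)@(21, 11): e=[19,61,-9] → ·
    (7,6)@(15, 13): e=[9,-1,63] → ·
  covered (10 px):
    · · · · · · · · · · · ·
    · · · · · · · · · · · ·
    · · · · · · · · · · · ·
    · · · · · █ · · · · · ·
    · · · · · · █ █ · · · ·
    · · · · · · · █ █ █ · ·
    · · · · · · · · █ █ █ █
    · · · · · · · · · · · ·

Result: [63,7,1]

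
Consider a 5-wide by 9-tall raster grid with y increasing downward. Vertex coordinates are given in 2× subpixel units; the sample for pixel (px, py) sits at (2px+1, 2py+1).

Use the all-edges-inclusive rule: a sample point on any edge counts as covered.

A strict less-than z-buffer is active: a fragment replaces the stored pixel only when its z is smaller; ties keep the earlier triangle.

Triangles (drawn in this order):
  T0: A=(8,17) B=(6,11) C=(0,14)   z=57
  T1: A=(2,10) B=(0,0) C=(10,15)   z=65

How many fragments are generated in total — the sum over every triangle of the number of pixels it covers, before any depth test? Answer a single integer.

T0:
  2·area = 42  (B↔C swapped to make it positive)
  edge (8, 17)→(0, 14): d=(-8,-3) inclusive
  edge (0, 14)→(6, 11): d=(6,-3) inclusive
  edge (6, 11)→(8, 17): d=(2,6) inclusive
    (1,6)@(3, 13): e=[17,3,22] → X
    (2,6)@(5, 13): e=[23,9,10] → X
    (3,6)@(7, 13): e=[29,15,-2] → .
    (1,7)@(3, 15): e=[1,15,26] → X
    (3,7)@(7, 15): e=[13,27,2] → X
    (4,7)@(9, 15): e=[19,33,-10] → .
    (1,8)@(3, 17): e=[-15,27,30] → .
    (2,8)@(5, 17): e=[-9,33,18] → .
    (3,8)@(7, 17): e=[-3,39,6] → .
  covered (5 px):
    . . . . .
    . . . . .
    . . . . .
    . . . . .
    . . . . .
    . . . . .
    . X X . .
    . X X X .
    . . . . .
T1:
  2·area = 70
  edge (2, 10)→(0, 0): d=(-2,-10) inclusive
  edge (0, 0)→(10, 15): d=(10,15) inclusive
  edge (10, 15)→(2, 10): d=(-8,-5) inclusive
    (0,1)@(1, 3): e=[4,15,51] → X
    (1,1)@(3, 3): e=[24,-15,61] → .
    (0,2)@(1, 5): e=[0,35,35] → X  [on edge]
    (1,2)@(3, 5): e=[20,5,45] → X
    (2,2)@(5, 5): e=[40,-25,55] → .
    (0,3)@(1, 7): e=[-4,55,19] → .
    (1,3)@(3, 7): e=[16,25,29] → X
    (2,3)@(5, 7): e=[36,-5,39] → .
    (1,4)@(3, 9): e=[12,45,13] → X
    (2,4)@(5, 9): e=[32,15,23] → X
    (3,4)@(7, 9): e=[52,-15,33] → .
    (1,5)@(3, 11): e=[8,65,-3] → .
    (1,7)@(3, 15): e=[0,105,-35] → .  [on edge]
  covered (9 px):
    . . . . .
    X . . . .
    X X . . .
    . X . . .
    . X X . .
    . . X X .
    . . . X .
    . . . . .
    . . . . .

Final: 14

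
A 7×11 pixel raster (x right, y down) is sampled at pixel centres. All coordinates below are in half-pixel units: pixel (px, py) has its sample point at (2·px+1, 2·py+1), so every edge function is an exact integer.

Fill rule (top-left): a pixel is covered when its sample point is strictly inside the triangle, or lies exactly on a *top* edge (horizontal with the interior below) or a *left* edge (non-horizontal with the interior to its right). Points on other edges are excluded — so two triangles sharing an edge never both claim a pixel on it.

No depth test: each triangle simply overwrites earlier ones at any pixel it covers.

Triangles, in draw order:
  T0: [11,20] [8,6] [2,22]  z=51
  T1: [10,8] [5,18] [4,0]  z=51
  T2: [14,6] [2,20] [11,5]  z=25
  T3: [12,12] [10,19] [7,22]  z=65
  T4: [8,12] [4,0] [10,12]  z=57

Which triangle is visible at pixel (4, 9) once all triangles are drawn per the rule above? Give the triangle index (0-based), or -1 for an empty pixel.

T0:
  2·area = 132  (B↔C swapped to make it positive)
  edge (11, 20)→(2, 22): d=(-9,2) right/bottom  bias=-1
  edge (2, 22)→(8, 6): d=(6,-16) top-left  bias=+0
  edge (8, 6)→(11, 20): d=(3,14) right/bottom  bias=-1
    (3,4)@(7, 9): e=[107,2,23] → X
    (4,4)@(9, 9): e=[103,34,-5] → .
    (3,5)@(7, 11): e=[89,14,29] → X
    (4,5)@(9, 11): e=[85,46,1] → X
    (5,5)@(11, 11): e=[81,78,-27] → .
    (3,6)@(7, 13): e=[71,26,35] → X
    (5,6)@(11, 13): e=[63,90,-21] → .
    (2,7)@(5, 15): e=[57,6,69] → X
    (5,7)@(11, 15): e=[45,102,-15] → .
    (2,8)@(5, 17): e=[39,18,75] → X
    (5,8)@(11, 17): e=[27,114,-9] → .
    (2,9)@(5, 19): e=[21,30,81] → X
  covered (16 px):
    . . . . . . .
    . . . . . . .
    . . . . . . .
    . . . . . . .
    . . . X . . .
    . . . X X . .
    . . . X X . .
    . . X X X . .
    . . X X X . .
    . . X X X . .
    . X X . . . .
T1:
  2·area = 100
  edge (10, 8)→(5, 18): d=(-5,10) right/bottom  bias=-1
  edge (5, 18)→(4, 0): d=(-1,-18) top-left  bias=+0
  edge (4, 0)→(10, 8): d=(6,8) right/bottom  bias=-1
    (2,1)@(5, 3): e=[75,15,10] → X
    (3,1)@(7, 3): e=[55,51,-6] → .
    (2,2)@(5, 5): e=[65,13,22] → X
    (3,2)@(7, 5): e=[45,49,6] → X
    (4,2)@(9, 5): e=[25,85,-10] → .
    (2,3)@(5, 7): e=[55,11,34] → X
    (4,3)@(9, 7): e=[15,83,2] → X
    (5,3)@(11, 7): e=[-5,119,-14] → .
    (2,4)@(5, 9): e=[45,9,46] → X
    (5,4)@(11, 9): e=[-15,117,-2] → .
    (2,5)@(5, 11): e=[35,7,58] → X
    (4,5)@(9, 11): e=[-5,79,26] → .
  covered (15 px):
    . . . . . . .
    . . X . . . .
    . . X X . . .
    . . X X X . .
    . . X X X . .
    . . X X . . .
    . . X X . . .
    . . X . . . .
    . . X . . . .
    . . . . . . .
    . . . . . . .
T2:
  2·area = 54
  edge (14, 6)→(2, 20): d=(-12,14) right/bottom  bias=-1
  edge (2, 20)→(11, 5): d=(9,-15) top-left  bias=+0
  edge (11, 5)→(14, 6): d=(3,1) right/bottom  bias=-1
    (2,1)@(5, 3): e=[162,-108,0] → .  [on edge]
    (5,2)@(11, 5): e=[54,0,0] → .  [on edge]
    (5,3)@(11, 7): e=[30,18,6] → X
    (6,3)@(13, 7): e=[2,48,4] → X
    (4,4)@(9, 9): e=[34,6,14] → X
    (6,4)@(13, 9): e=[-22,66,10] → .
    (4,5)@(9, 11): e=[10,24,20] → X
    (5,5)@(11, 11): e=[-18,54,18] → .
    (3,6)@(7, 13): e=[14,12,28] → X
    (4,6)@(9, 13): e=[-14,42,26] → .
    (2,7)@(5, 15): e=[18,0,36] → X  [on edge]
    (3,7)@(7, 15): e=[-10,30,34] → .
  covered (7 px):
    . . . . . . .
    . . . . . . .
    . . . . . . .
    . . . . . X X
    . . . . X X .
    . . . . X . .
    . . . X . . .
    . . X . . . .
    . . . . . . .
    . . . . . . .
    . . . . . . .
T3:
  2·area = 15
  edge (12, 12)→(10, 19): d=(-2,7) right/bottom  bias=-1
  edge (10, 19)→(7, 22): d=(-3,3) right/bottom  bias=-1
  edge (7, 22)→(12, 12): d=(5,-10) top-left  bias=+0
    (5,7)@(11, 15): e=[1,9,5] → X
    (6,7)@(13, 15): e=[-13,3,25] → .
    (5,8)@(11, 17): e=[-3,3,15] → .
    (4,9)@(9, 19): e=[7,3,5] → X
    (5,9)@(11, 19): e=[-7,-3,25] → .
    (4,10)@(9, 21): e=[3,-3,15] → .
  covered (2 px):
    . . . . . . .
    . . . . . . .
    . . . . . . .
    . . . . . . .
    . . . . . . .
    . . . . . . .
    . . . . . . .
    . . . . . X .
    . . . . . . .
    . . . . X . .
    . . . . . . .
T4:
  2·area = 24
  edge (8, 12)→(4, 0): d=(-4,-12) top-left  bias=+0
  edge (4, 0)→(10, 12): d=(6,12) right/bottom  bias=-1
  edge (10, 12)→(8, 12): d=(-2,0) right/bottom  bias=-1
    (2,1)@(5, 3): e=[0,6,18] → X  [on edge]
    (3,1)@(7, 3): e=[24,-18,18] → .
    (2,2)@(5, 5): e=[-8,18,14] → .
    (3,3)@(7, 7): e=[8,6,10] → X
    (4,3)@(9, 7): e=[32,-18,10] → .
    (3,4)@(7, 9): e=[0,18,6] → X  [on edge]
    (4,4)@(9, 9): e=[24,-6,6] → .
    (3,5)@(7, 11): e=[-8,30,2] → .
    (4,5)@(9, 11): e=[16,6,2] → X
    (5,5)@(11, 11): e=[40,-18,2] → .
    (4,6)@(9, 13): e=[8,18,-2] → .
    (4,7)@(9, 15): e=[0,30,-6] → .  [on edge]
    (5,10)@(11, 21): e=[0,42,-18] → .  [on edge]
  covered (4 px):
    . . . . . . .
    . . X . . . .
    . . . . . . .
    . . . X . . .
    . . . X . . .
    . . . . X . .
    . . . . . . .
    . . . . . . .
    . . . . . . .
    . . . . . . .
    . . . . . . .

Z-buffer (winner per pixel, '.' = empty):
  . . . . . . .
  . . 4 . . . .
  . . 1 1 . . .
  . . 1 4 1 2 2
  . . 1 4 2 2 .
  . . 1 1 4 . .
  . . 1 2 0 . .
  . . 2 0 0 3 .
  . . 1 0 0 . .
  . . 0 0 3 . .
  . 0 0 . . . .

Answer: 3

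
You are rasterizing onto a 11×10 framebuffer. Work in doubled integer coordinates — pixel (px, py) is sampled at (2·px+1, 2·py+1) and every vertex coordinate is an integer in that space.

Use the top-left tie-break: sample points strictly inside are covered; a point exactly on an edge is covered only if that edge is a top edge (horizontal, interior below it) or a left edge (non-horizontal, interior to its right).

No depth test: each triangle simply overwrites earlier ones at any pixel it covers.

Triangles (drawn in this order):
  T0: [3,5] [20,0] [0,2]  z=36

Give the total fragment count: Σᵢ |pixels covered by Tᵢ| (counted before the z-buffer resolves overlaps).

T0:
  2·area = 66  (B↔C swapped to make it positive)
  edge (3, 5)→(0, 2): d=(-3,-3) top-left  bias=+0
  edge (0, 2)→(20, 0): d=(20,-2) top-left  bias=+0
  edge (20, 0)→(3, 5): d=(-17,5) right/bottom  bias=-1
    (5,0)@(11, 1): e=[36,2,28] → █
    (6,0)@(13, 1): e=[42,6,18] → █
    (7,0)@(15, 1): e=[48,10,8] → █
    (8,0)@(17, 1): e=[54,14,-2] → ·
    (0,1)@(1, 3): e=[0,22,44] → █  [on edge]
    (1,1)@(3, 3): e=[6,26,34] → █
    (2,1)@(5, 3): e=[12,30,24] → █
    (3,1)@(7, 3): e=[18,34,14] → █
    (4,1)@(9, 3): e=[24,38,4] → █
    (5,1)@(11, 3): e=[30,42,-6] → ·
    (6,1)@(13, 3): e=[36,46,-16] → ·
    (7,1)@(15, 3): e=[42,50,-26] → ·
    (1,2)@(3, 5): e=[0,66,0] → ·  [on edge]
    (2,3)@(5, 7): e=[0,110,-44] → ·  [on edge]
    (3,4)@(7, 9): e=[0,154,-88] → ·  [on edge]
    (4,5)@(9, 11): e=[0,198,-132] → ·  [on edge]
    (5,6)@(11, 13): e=[0,242,-176] → ·  [on edge]
    (6,7)@(13, 15): e=[0,286,-220] → ·  [on edge]
    (7,8)@(15, 17): e=[0,330,-264] → ·  [on edge]
    (8,9)@(17, 19): e=[0,374,-308] → ·  [on edge]
  covered (8 px):
    · · · · · █ █ █ · · ·
    █ █ █ █ █ · · · · · ·
    · · · · · · · · · · ·
    · · · · · · · · · · ·
    · · · · · · · · · · ·
    · · · · · · · · · · ·
    · · · · · · · · · · ·
    · · · · · · · · · · ·
    · · · · · · · · · · ·
    · · · · · · · · · · ·

Final: 8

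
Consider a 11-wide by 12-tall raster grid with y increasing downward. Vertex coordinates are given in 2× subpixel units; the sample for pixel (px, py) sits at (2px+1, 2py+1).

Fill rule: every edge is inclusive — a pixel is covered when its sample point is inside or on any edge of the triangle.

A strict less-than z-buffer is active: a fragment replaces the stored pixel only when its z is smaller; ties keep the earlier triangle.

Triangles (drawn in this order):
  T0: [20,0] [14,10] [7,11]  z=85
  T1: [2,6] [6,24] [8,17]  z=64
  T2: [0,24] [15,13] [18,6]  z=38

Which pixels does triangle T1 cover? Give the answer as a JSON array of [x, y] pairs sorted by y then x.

T0:
  2·area = 64
  edge (20, 0)→(14, 10): d=(-6,10) inclusive
  edge (14, 10)→(7, 11): d=(-7,1) inclusive
  edge (7, 11)→(20, 0): d=(13,-11) inclusive
    (9,0)@(19, 1): e=[4,58,2] → X
    (10,0)@(21, 1): e=[-16,56,24] → .
    (8,1)@(17, 3): e=[12,46,6] → X
    (9,1)@(19, 3): e=[-8,44,28] → .
    (7,2)@(15, 5): e=[20,34,10] → X
    (8,2)@(17, 5): e=[0,32,32] → X  [on edge]
    (9,2)@(19, 5): e=[-20,30,54] → .
    (6,3)@(13, 7): e=[28,22,14] → X
    (8,3)@(17, 7): e=[-12,18,58] → .
    (5,4)@(11, 9): e=[36,10,18] → X
    (7,4)@(15, 9): e=[-4,6,62] → .
    (10,4)@(21, 9): e=[-64,0,128] → .  [on edge]
    (3,5)@(7, 11): e=[64,0,0] → X  [on edge]
    (5,7)@(11, 15): e=[0,-32,96] → .  [on edge]
  covered (9 px):
    . . . . . . . . . X .
    . . . . . . . . X . .
    . . . . . . . X X . .
    . . . . . . X X . . .
    . . . . . X X . . . .
    . . . X . . . . . . .
    . . . . . . . . . . .
    . . . . . . . . . . .
    . . . . . . . . . . .
    . . . . . . . . . . .
    . . . . . . . . . . .
    . . . . . . . . . . .
T1:
  2·area = 64  (B↔C swapped to make it positive)
  edge (2, 6)→(8, 17): d=(6,11) inclusive
  edge (8, 17)→(6, 24): d=(-2,7) inclusive
  edge (6, 24)→(2, 6): d=(-4,-18) inclusive
    (1,4)@(3, 9): e=[7,51,6] → X
    (2,4)@(5, 9): e=[-15,37,42] → .
    (1,5)@(3, 11): e=[19,47,-2] → .
    (2,6)@(5, 13): e=[9,29,26] → X
    (3,6)@(7, 13): e=[-13,15,62] → .
    (2,7)@(5, 15): e=[21,25,18] → X
    (3,7)@(7, 15): e=[-1,11,54] → .
    (2,8)@(5, 17): e=[33,21,10] → X
    (3,8)@(7, 17): e=[11,7,46] → X
    (4,8)@(9, 17): e=[-11,-7,82] → .
    (2,9)@(5, 19): e=[45,17,2] → X
    (4,9)@(9, 19): e=[1,-11,74] → .
  covered (7 px):
    . . . . . . . . . . .
    . . . . . . . . . . .
    . . . . . . . . . . .
    . . . . . . . . . . .
    . X . . . . . . . . .
    . . . . . . . . . . .
    . . X . . . . . . . .
    . . X . . . . . . . .
    . . X X . . . . . . .
    . . X X . . . . . . .
    . . . . . . . . . . .
    . . . . . . . . . . .
T2:
  2·area = 72  (B↔C swapped to make it positive)
  edge (0, 24)→(18, 6): d=(18,-18) inclusive
  edge (18, 6)→(15, 13): d=(-3,7) inclusive
  edge (15, 13)→(0, 24): d=(-15,11) inclusive
    (10,1)@(21, 3): e=[0,-12,84] → .  [on edge]
    (9,2)@(19, 5): e=[0,-4,76] → .  [on edge]
    (8,3)@(17, 7): e=[0,4,68] → X  [on edge]
    (9,3)@(19, 7): e=[36,-10,46] → .
    (7,4)@(15, 9): e=[0,12,60] → X  [on edge]
    (8,4)@(17, 9): e=[36,-2,38] → .
    (6,5)@(13, 11): e=[0,20,52] → X  [on edge]
    (8,5)@(17, 11): e=[72,-8,8] → .
    (5,6)@(11, 13): e=[0,28,44] → X  [on edge]
    (7,6)@(15, 13): e=[72,0,0] → X  [on edge]
    (8,6)@(17, 13): e=[108,-14,-22] → .
    (4,7)@(9, 15): e=[0,36,36] → X  [on edge]
    (3,8)@(7, 17): e=[0,44,28] → X  [on edge]
    (2,9)@(5, 19): e=[0,52,20] → X  [on edge]
    (1,10)@(3, 21): e=[0,60,12] → X  [on edge]
    (0,11)@(1, 23): e=[0,68,4] → X  [on edge]
  covered (14 px):
    . . . . . . . . . . .
    . . . . . . . . . . .
    . . . . . . . . . . .
    . . . . . . . . X . .
    . . . . . . . X . . .
    . . . . . . X X . . .
    . . . . . X X X . . .
    . . . . X X . . . . .
    . . . X X . . . . . .
    . . X . . . . . . . .
    . X . . . . . . . . .
    X . . . . . . . . . .

Final: [[1,4],[2,6],[2,7],[2,8],[3,8],[2,9],[3,9]]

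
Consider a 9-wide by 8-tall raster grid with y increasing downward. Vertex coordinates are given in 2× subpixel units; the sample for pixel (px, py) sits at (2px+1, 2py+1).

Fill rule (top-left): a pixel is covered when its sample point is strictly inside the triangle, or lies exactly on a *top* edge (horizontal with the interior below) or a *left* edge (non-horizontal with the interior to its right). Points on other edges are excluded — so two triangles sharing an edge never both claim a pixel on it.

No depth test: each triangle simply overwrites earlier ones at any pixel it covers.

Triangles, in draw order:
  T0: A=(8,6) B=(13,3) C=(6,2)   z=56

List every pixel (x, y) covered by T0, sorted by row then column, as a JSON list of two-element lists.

T0:
  2·area = 26  (B↔C swapped to make it positive)
  edge (8, 6)→(6, 2): d=(-2,-4) top-left  bias=+0
  edge (6, 2)→(13, 3): d=(7,1) right/bottom  bias=-1
  edge (13, 3)→(8, 6): d=(-5,3) right/bottom  bias=-1
    (3,1)@(7, 3): e=[2,6,18] → █
    (4,1)@(9, 3): e=[10,4,12] → █
    (5,1)@(11, 3): e=[18,2,6] → █
    (6,1)@(13, 3): e=[26,0,0] → ·  [on edge]
    (3,2)@(7, 5): e=[-2,20,8] → ·
    (4,2)@(9, 5): e=[6,18,2] → █
    (5,2)@(11, 5): e=[14,16,-4] → ·
    (4,3)@(9, 7): e=[2,32,-8] → ·
    (1,4)@(3, 9): e=[-26,52,0] → ·  [on edge]
  covered (4 px):
    · · · · · · · · ·
    · · · █ █ █ · · ·
    · · · · █ · · · ·
    · · · · · · · · ·
    · · · · · · · · ·
    · · · · · · · · ·
    · · · · · · · · ·
    · · · · · · · · ·

Result: [[3,1],[4,1],[5,1],[4,2]]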